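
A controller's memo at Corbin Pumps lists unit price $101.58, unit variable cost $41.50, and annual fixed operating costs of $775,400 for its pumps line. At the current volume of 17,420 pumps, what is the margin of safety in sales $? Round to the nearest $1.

Unit CM = price − variable cost = $101.58 − $41.50 = $60.08. Break-even units = $775,400 ÷ $60.08 = 12,906.13; break-even revenue = 12,906.13 × $101.58 = $1,311,004.19.
Actual sales revenue = 17,420 × $101.58 = $1,769,523.60.
Margin of safety = $1,769,523.60 − $1,311,004.19 = $458,519.

$458,519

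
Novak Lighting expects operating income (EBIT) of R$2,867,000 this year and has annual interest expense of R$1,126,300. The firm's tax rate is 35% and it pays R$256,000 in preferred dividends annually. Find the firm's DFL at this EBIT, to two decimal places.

2.13

Interest = R$1,126,300.00.
Pre-tax preferred-dividend burden = R$256,000 ÷ (1 − 0.35) = R$393,846.15.
DFL = EBIT ÷ [EBIT − I − D_p/(1−t)] = R$2,867,000 ÷ [R$2,867,000 − R$1,126,300.00 − R$393,846.15] = R$2,867,000 ÷ R$1,346,853.85 = 2.1287.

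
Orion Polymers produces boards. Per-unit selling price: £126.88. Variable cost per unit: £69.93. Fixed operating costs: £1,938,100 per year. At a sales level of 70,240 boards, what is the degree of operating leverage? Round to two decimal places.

1.94

Contribution at this volume is 70,240 × £56.95 = £4,000,168.00.
Operating income = contribution − fixed costs = £4,000,168.00 − £1,938,100 = £2,062,068.00.
DOL = contribution ÷ EBIT = £4,000,168.00 ÷ £2,062,068.00 = 1.9399.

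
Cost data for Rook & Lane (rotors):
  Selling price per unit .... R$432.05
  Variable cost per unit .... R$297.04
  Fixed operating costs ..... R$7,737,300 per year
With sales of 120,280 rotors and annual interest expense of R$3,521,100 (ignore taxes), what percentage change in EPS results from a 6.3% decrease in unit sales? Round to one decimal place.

Contribution at this volume is 120,280 × R$135.01 = R$16,239,002.80.
EBIT = R$16,239,002.80 − R$7,737,300 = R$8,501,702.80.
Interest = R$3,521,100.00, so EBIT − I = R$4,980,602.80.
Degree of combined leverage = contribution ÷ (EBIT − I) = R$16,239,002.80 ÷ R$4,980,602.80 = 3.2604.
EPS therefore changes by 3.2604 × (-6.3%) = -20.5%.

-20.5%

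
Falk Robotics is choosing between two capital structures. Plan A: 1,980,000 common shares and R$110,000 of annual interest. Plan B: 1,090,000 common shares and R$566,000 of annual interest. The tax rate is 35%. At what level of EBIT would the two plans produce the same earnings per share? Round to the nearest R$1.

At indifference, (EBIT − 110,000)(1 − t)/1,980,000 = (EBIT − 566,000)(1 − t)/1,090,000.
The (1 − t) factor cancels: (EBIT − 110,000) × 1,090,000 = (EBIT − 566,000) × 1,980,000.
Solving, EBIT = (566,000·1,980,000 − 110,000·1,090,000) / (1,980,000 − 1,090,000) = 1,000,780,000,000 / 890,000 = 1,124,471.91.

R$1,124,472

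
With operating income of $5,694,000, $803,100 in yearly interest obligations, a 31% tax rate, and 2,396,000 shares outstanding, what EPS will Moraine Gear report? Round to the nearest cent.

Interest = $803,100.00, so EBT = $5,694,000 − $803,100.00 = $4,890,900.00.
After tax at 31%: net income = $4,890,900.00 × 0.69 = $3,374,721.00.
EPS = $3,374,721.00 ÷ 2,396,000 = $1.41.

$1.41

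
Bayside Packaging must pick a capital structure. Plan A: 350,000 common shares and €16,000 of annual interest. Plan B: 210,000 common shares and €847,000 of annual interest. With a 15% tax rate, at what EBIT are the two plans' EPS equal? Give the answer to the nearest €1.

At indifference, (EBIT − 16,000)(1 − t)/350,000 = (EBIT − 847,000)(1 − t)/210,000.
Cancelling (1 − t) and cross-multiplying: 210,000·(EBIT − 16,000) = 350,000·(EBIT − 847,000).
EBIT × (350,000 − 210,000) = 847,000 × 350,000 − 16,000 × 210,000 = 293,090,000,000, so EBIT = 293,090,000,000 ÷ 140,000 = 2,093,500.00.

€2,093,500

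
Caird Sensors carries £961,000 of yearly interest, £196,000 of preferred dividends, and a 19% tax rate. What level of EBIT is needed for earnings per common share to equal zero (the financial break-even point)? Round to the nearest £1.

Preferred dividends are paid after tax, so their pre-tax equivalent is £196,000 ÷ (1 − 0.19) = £241,975.31.
EPS = 0 when EBIT covers interest plus the pre-tax preferred burden: £961,000 + £241,975.31 = £1,202,975.31.

£1,202,975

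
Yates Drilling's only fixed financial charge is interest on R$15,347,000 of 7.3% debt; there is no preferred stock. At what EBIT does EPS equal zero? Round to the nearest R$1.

R$1,120,331

Annual interest = 7.3% × R$15,347,000 = R$1,120,331.00.
Without preferred stock the financial break-even is simply EBIT = interest = R$1,120,331.00.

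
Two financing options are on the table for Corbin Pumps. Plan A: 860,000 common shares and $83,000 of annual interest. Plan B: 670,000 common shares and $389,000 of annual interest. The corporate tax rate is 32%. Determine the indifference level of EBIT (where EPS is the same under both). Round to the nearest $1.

$1,468,053

Set EPS_A = EPS_B: (EBIT − $83,000)(1 − 0.32) ÷ 860,000 = (EBIT − $389,000)(1 − 0.32) ÷ 670,000.
Cancelling (1 − t) and cross-multiplying: 670,000·(EBIT − 83,000) = 860,000·(EBIT − 389,000).
Solving, EBIT = (389,000·860,000 − 83,000·670,000) / (860,000 − 670,000) = 278,930,000,000 / 190,000 = 1,468,052.63.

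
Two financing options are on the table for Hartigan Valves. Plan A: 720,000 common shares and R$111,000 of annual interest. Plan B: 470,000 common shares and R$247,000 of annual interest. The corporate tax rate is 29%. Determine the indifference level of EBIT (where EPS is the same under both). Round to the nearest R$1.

At indifference, (EBIT − 111,000)(1 − t)/720,000 = (EBIT − 247,000)(1 − t)/470,000.
Cancelling (1 − t) and cross-multiplying: 470,000·(EBIT − 111,000) = 720,000·(EBIT − 247,000).
Solving, EBIT = (247,000·720,000 − 111,000·470,000) / (720,000 − 470,000) = 125,670,000,000 / 250,000 = 502,680.00.

R$502,680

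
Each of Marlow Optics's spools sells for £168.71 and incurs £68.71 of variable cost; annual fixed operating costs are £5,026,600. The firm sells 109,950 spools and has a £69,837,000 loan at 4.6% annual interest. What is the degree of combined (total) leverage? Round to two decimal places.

3.99

At 109,950 units, contribution = 109,950 × £100.00 = £10,995,000.00.
Subtracting fixed costs: EBIT = £10,995,000.00 − £5,026,600 = £5,968,400.00. Interest = £3,212,502.00.
DOL = £10,995,000.00 ÷ £5,968,400.00 = 1.8422; DFL = £5,968,400.00 ÷ £2,755,898.00 = 2.1657.
Combined leverage = 1.8422 × 2.1657 = 3.9897.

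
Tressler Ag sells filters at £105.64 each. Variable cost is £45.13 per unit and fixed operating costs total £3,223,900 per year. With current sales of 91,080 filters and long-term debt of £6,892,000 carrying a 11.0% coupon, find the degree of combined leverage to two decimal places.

Contribution at this volume is 91,080 × £60.51 = £5,511,250.80.
Operating income = contribution − fixed costs = £5,511,250.80 − £3,223,900 = £2,287,350.80. Interest = £758,120.00.
DOL = £5,511,250.80 ÷ £2,287,350.80 = 2.4094; DFL = £2,287,350.80 ÷ £1,529,230.80 = 1.4958.
Combined leverage = 2.4094 × 1.4958 = 3.6040.

3.60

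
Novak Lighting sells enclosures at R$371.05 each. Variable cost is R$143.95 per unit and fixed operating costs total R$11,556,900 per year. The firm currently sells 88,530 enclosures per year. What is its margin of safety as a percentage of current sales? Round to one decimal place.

42.5%

Each unit contributes R$371.05 − R$143.95 = R$227.10. Break-even units = R$11,556,900 ÷ R$227.10 = 50,889.04; break-even revenue = 50,889.04 × R$371.05 = R$18,882,376.68.
Current sales = 88,530 × R$371.05 = R$32,849,056.50.
Margin of safety = (R$32,849,056.50 − R$18,882,376.68) ÷ R$32,849,056.50 = 42.5%.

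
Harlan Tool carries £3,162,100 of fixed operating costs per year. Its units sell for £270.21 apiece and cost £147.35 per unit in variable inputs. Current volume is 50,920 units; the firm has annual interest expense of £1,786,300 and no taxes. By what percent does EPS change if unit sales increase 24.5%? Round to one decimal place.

Contribution at this volume is 50,920 × £122.86 = £6,256,031.20.
Operating income = contribution − fixed costs = £6,256,031.20 − £3,162,100 = £3,093,931.20.
After interest of £1,786,300.00, pre-tax earnings = £1,307,631.20.
DCL = total CM / (EBIT − I) = £6,256,031.20 / £1,307,631.20 = 4.7842.
EPS therefore changes by 4.7842 × (+24.5%) = +117.2%.

+117.2%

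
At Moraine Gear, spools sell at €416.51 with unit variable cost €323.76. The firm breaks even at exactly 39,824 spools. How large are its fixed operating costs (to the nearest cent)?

€3,693,676.00

Contribution margin per unit = €416.51 − €323.76 = €92.75.
Fixed costs = break-even units × CM = 39,824 × €92.75 = €3,693,676.00.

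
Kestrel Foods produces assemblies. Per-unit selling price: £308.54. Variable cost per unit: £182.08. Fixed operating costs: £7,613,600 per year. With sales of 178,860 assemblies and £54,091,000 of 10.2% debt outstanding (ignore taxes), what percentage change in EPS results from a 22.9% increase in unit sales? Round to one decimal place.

+54.6%

Total contribution margin = 178,860 × £126.46 = £22,618,635.60.
Subtracting fixed costs: EBIT = £22,618,635.60 − £7,613,600 = £15,005,035.60.
After interest of £5,517,282.00, pre-tax earnings = £9,487,753.60.
Degree of combined leverage = contribution ÷ (EBIT − I) = £22,618,635.60 ÷ £9,487,753.60 = 2.3840.
%ΔEPS = DCL × %ΔSales = 2.3840 × +22.9% = +54.6%.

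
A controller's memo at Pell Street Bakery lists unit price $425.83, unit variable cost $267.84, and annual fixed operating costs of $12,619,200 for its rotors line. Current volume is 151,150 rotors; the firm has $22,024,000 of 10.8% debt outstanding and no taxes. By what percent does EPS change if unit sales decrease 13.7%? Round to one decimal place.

At 151,150 units, contribution = 151,150 × $157.99 = $23,880,188.50.
Subtracting fixed costs: EBIT = $23,880,188.50 − $12,619,200 = $11,260,988.50.
Interest = $2,378,592.00, so EBIT − I = $8,882,396.50.
Degree of combined leverage = contribution ÷ (EBIT − I) = $23,880,188.50 ÷ $8,882,396.50 = 2.6885.
%ΔEPS = DCL × %ΔSales = 2.6885 × -13.7% = -36.8%.

-36.8%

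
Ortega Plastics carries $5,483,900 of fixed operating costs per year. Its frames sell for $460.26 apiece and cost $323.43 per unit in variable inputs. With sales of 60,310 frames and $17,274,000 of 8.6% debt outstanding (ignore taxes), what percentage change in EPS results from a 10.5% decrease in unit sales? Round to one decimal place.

-67.5%

At 60,310 units, contribution = 60,310 × $136.83 = $8,252,217.30.
Operating income = contribution − fixed costs = $8,252,217.30 − $5,483,900 = $2,768,317.30.
After interest of $1,485,564.00, pre-tax earnings = $1,282,753.30.
DCL = total CM / (EBIT − I) = $8,252,217.30 / $1,282,753.30 = 6.4332.
EPS therefore changes by 6.4332 × (-10.5%) = -67.5%.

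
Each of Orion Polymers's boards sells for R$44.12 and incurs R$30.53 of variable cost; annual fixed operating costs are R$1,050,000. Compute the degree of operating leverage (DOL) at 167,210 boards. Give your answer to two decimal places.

1.86

At 167,210 units, contribution = 167,210 × R$13.59 = R$2,272,383.90.
EBIT = R$2,272,383.90 − R$1,050,000 = R$1,222,383.90.
So DOL = total CM / EBIT = R$2,272,383.90 / R$1,222,383.90 = 1.8590.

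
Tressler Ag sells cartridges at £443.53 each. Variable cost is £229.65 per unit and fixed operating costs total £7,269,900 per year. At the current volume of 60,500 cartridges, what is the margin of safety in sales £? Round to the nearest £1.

£11,757,734

Each unit contributes £443.53 − £229.65 = £213.88. Break-even units = £7,269,900 ÷ £213.88 = 33,990.56; break-even revenue = 33,990.56 × £443.53 = £15,075,831.06.
Current sales = 60,500 × £443.53 = £26,833,565.00.
Margin of safety = £26,833,565.00 − £15,075,831.06 = £11,757,734.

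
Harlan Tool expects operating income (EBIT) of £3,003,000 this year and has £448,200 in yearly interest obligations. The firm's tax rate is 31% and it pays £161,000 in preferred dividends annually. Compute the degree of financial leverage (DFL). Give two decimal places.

1.29

Annual interest charges come to £448,200.00.
Pre-tax preferred-dividend burden = £161,000 ÷ (1 − 0.31) = £233,333.33.
DFL = EBIT ÷ [EBIT − I − D_p/(1−t)] = £3,003,000 ÷ [£3,003,000 − £448,200.00 − £233,333.33] = £3,003,000 ÷ £2,321,466.67 = 1.2936.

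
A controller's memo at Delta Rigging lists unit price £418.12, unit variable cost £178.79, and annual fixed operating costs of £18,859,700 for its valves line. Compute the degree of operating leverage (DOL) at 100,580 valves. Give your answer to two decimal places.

4.62

Total contribution margin = 100,580 × £239.33 = £24,071,811.40.
Operating income = contribution − fixed costs = £24,071,811.40 − £18,859,700 = £5,212,111.40.
Degree of operating leverage = £24,071,811.40 / £5,212,111.40 = 4.6184.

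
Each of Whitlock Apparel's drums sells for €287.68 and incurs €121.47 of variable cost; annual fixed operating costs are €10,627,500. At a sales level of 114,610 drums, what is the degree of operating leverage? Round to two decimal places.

At 114,610 units, contribution = 114,610 × €166.21 = €19,049,328.10.
EBIT = €19,049,328.10 − €10,627,500 = €8,421,828.10.
So DOL = total CM / EBIT = €19,049,328.10 / €8,421,828.10 = 2.2619.

2.26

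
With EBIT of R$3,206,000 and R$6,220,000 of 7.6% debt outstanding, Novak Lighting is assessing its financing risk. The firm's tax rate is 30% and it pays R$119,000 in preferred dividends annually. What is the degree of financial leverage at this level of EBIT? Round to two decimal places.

1.25

Annual interest charges come to R$472,720.00.
Pre-tax preferred-dividend burden = R$119,000 ÷ (1 − 0.30) = R$170,000.00.
DFL = EBIT ÷ [EBIT − I − D_p/(1−t)] = R$3,206,000 ÷ [R$3,206,000 − R$472,720.00 − R$170,000.00] = R$3,206,000 ÷ R$2,563,280.00 = 1.2507.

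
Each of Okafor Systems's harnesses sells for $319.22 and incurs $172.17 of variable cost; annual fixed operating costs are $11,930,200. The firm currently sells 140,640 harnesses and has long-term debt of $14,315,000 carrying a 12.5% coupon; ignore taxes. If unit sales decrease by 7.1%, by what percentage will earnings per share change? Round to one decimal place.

-21.1%

Total contribution margin = 140,640 × $147.05 = $20,681,112.00.
Subtracting fixed costs: EBIT = $20,681,112.00 − $11,930,200 = $8,750,912.00.
After interest of $1,789,375.00, pre-tax earnings = $6,961,537.00.
Degree of combined leverage = contribution ÷ (EBIT − I) = $20,681,112.00 ÷ $6,961,537.00 = 2.9708.
%ΔEPS = DCL × %ΔSales = 2.9708 × -7.1% = -21.1%.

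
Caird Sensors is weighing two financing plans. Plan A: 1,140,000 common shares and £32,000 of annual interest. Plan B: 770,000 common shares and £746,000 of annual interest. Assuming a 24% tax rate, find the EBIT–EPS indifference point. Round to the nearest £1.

£2,231,892

Set EPS_A = EPS_B: (EBIT − £32,000)(1 − 0.24) ÷ 1,140,000 = (EBIT − £746,000)(1 − 0.24) ÷ 770,000.
Cancelling (1 − t) and cross-multiplying: 770,000·(EBIT − 32,000) = 1,140,000·(EBIT − 746,000).
Solving, EBIT = (746,000·1,140,000 − 32,000·770,000) / (1,140,000 − 770,000) = 825,800,000,000 / 370,000 = 2,231,891.89.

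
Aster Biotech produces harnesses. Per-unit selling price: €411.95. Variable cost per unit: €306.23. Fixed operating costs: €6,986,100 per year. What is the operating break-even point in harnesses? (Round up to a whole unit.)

Unit CM = price − variable cost = €411.95 − €306.23 = €105.72.
Units to break even: €6,986,100 ÷ €105.72 = 66,081.16, rounded up to 66,082.

66,082 harnesses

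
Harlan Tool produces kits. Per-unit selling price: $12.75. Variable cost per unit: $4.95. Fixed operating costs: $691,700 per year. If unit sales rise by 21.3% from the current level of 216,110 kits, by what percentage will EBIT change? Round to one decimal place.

Contribution at this volume is 216,110 × $7.80 = $1,685,658.00.
EBIT = $1,685,658.00 − $691,700 = $993,958.00.
Degree of operating leverage = $1,685,658.00 / $993,958.00 = 1.6959.
So EBIT moves 1.6959 × (+21.3%) = +36.1%.

+36.1%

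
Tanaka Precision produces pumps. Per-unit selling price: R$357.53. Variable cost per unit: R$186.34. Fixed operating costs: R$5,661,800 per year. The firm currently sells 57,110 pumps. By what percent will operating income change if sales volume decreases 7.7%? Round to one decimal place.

-18.3%

Contribution at this volume is 57,110 × R$171.19 = R$9,776,660.90.
Operating income = contribution − fixed costs = R$9,776,660.90 − R$5,661,800 = R$4,114,860.90.
Degree of operating leverage = R$9,776,660.90 / R$4,114,860.90 = 2.3759.
%ΔEBIT = DOL × %ΔSales = 2.3759 × -7.7% = -18.3%.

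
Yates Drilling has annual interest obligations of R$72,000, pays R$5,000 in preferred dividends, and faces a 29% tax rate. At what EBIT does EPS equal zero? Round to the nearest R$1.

Preferred dividends are paid after tax, so their pre-tax equivalent is R$5,000 ÷ (1 − 0.29) = R$7,042.25.
EPS = 0 when EBIT covers interest plus the pre-tax preferred burden: R$72,000 + R$7,042.25 = R$79,042.25.

R$79,042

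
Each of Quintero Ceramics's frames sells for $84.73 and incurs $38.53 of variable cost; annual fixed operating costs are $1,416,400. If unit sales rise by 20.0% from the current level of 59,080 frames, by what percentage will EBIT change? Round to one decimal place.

Total contribution margin = 59,080 × $46.20 = $2,729,496.00.
Operating income = contribution − fixed costs = $2,729,496.00 − $1,416,400 = $1,313,096.00.
DOL = contribution ÷ EBIT = $2,729,496.00 ÷ $1,313,096.00 = 2.0787.
%ΔEBIT = DOL × %ΔSales = 2.0787 × +20.0% = +41.6%.

+41.6%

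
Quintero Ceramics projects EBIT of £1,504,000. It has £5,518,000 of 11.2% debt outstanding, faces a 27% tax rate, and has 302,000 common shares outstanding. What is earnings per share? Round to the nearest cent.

Interest = £618,016.00, so EBT = £1,504,000 − £618,016.00 = £885,984.00.
Net income = £885,984.00 × (1 − 0.27) = £646,768.32.
EPS = £646,768.32 ÷ 302,000 = £2.14.

£2.14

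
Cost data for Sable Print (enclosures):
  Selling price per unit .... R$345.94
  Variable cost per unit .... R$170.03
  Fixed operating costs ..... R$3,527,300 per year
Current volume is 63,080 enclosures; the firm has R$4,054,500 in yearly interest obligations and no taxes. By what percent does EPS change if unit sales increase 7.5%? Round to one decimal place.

At 63,080 units, contribution = 63,080 × R$175.91 = R$11,096,402.80.
Operating income = contribution − fixed costs = R$11,096,402.80 − R$3,527,300 = R$7,569,102.80.
After interest of R$4,054,500.00, pre-tax earnings = R$3,514,602.80.
DCL = total CM / (EBIT − I) = R$11,096,402.80 / R$3,514,602.80 = 3.1572.
%ΔEPS = DCL × %ΔSales = 3.1572 × +7.5% = +23.7%.

+23.7%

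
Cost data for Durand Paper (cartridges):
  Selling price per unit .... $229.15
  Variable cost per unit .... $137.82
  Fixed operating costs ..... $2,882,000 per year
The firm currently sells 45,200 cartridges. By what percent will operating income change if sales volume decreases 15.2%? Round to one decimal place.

-50.4%

Total contribution margin = 45,200 × $91.33 = $4,128,116.00.
EBIT = $4,128,116.00 − $2,882,000 = $1,246,116.00.
Degree of operating leverage = $4,128,116.00 / $1,246,116.00 = 3.3128.
%ΔEBIT = DOL × %ΔSales = 3.3128 × -15.2% = -50.4%.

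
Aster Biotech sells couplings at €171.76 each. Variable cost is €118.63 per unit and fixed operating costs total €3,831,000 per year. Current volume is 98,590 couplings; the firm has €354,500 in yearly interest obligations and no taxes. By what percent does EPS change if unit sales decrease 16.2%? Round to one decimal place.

-80.6%

Contribution at this volume is 98,590 × €53.13 = €5,238,086.70.
Operating income = contribution − fixed costs = €5,238,086.70 − €3,831,000 = €1,407,086.70.
Interest = €354,500.00, so EBIT − I = €1,052,586.70.
DCL = total CM / (EBIT − I) = €5,238,086.70 / €1,052,586.70 = 4.9764.
EPS therefore changes by 4.9764 × (-16.2%) = -80.6%.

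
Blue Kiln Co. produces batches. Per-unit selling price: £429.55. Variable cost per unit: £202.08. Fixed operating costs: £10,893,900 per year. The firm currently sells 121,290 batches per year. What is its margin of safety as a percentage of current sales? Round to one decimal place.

60.5%

Unit CM = price − variable cost = £429.55 − £202.08 = £227.47. Break-even units = £10,893,900 ÷ £227.47 = 47,891.59; break-even revenue = 47,891.59 × £429.55 = £20,571,832.53.
Current sales = 121,290 × £429.55 = £52,100,119.50.
Margin of safety = (£52,100,119.50 − £20,571,832.53) ÷ £52,100,119.50 = 60.5%.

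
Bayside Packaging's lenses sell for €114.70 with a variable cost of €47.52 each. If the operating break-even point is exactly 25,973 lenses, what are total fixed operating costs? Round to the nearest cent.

Unit CM = price − variable cost = €114.70 − €47.52 = €67.18.
Since BE = FC / CM, FC = 25,973 × €67.18 = €1,744,866.14.

€1,744,866.14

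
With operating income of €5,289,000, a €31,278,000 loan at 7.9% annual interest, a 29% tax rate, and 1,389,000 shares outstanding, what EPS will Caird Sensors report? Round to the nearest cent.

€1.44

Interest = €2,470,962.00, so EBT = €5,289,000 − €2,470,962.00 = €2,818,038.00.
After tax at 29%: net income = €2,818,038.00 × 0.71 = €2,000,806.98.
EPS = €2,000,806.98 ÷ 1,389,000 = €1.44.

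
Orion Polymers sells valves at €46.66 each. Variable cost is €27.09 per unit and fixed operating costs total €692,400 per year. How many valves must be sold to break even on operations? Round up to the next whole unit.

Each unit contributes €46.66 − €27.09 = €19.57.
Break-even volume = fixed costs ÷ CM per unit = €692,400 ÷ €19.57 = 35,380.68, so 35,381 valves.

35,381 valves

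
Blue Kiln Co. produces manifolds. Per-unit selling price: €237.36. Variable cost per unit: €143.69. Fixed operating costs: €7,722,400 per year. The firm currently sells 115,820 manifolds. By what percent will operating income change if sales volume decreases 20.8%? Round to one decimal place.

-72.2%

Contribution at this volume is 115,820 × €93.67 = €10,848,859.40.
Operating income = contribution − fixed costs = €10,848,859.40 − €7,722,400 = €3,126,459.40.
So DOL = total CM / EBIT = €10,848,859.40 / €3,126,459.40 = 3.4700.
Operating income changes by 3.4700 × -20.8% = -72.2%.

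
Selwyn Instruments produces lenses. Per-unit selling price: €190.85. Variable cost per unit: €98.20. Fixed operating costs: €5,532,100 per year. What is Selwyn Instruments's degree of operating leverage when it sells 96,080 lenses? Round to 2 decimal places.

Contribution at this volume is 96,080 × €92.65 = €8,901,812.00.
EBIT = €8,901,812.00 − €5,532,100 = €3,369,712.00.
Degree of operating leverage = €8,901,812.00 / €3,369,712.00 = 2.6417.

2.64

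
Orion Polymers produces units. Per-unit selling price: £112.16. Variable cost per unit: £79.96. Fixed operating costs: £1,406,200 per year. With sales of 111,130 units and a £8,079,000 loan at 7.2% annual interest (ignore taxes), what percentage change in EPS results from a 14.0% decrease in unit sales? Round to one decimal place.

Total contribution margin = 111,130 × £32.20 = £3,578,386.00.
Operating income = contribution − fixed costs = £3,578,386.00 − £1,406,200 = £2,172,186.00.
After interest of £581,688.00, pre-tax earnings = £1,590,498.00.
Degree of combined leverage = contribution ÷ (EBIT − I) = £3,578,386.00 ÷ £1,590,498.00 = 2.2499.
EPS therefore changes by 2.2499 × (-14.0%) = -31.5%.

-31.5%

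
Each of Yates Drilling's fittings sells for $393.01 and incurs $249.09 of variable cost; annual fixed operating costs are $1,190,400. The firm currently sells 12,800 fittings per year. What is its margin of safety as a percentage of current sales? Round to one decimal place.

35.4%

Unit CM = price − variable cost = $393.01 − $249.09 = $143.92. Break-even units = $1,190,400 ÷ $143.92 = 8,271.26; break-even revenue = 8,271.26 × $393.01 = $3,250,688.60.
Current sales = 12,800 × $393.01 = $5,030,528.00.
Margin of safety = ($5,030,528.00 − $3,250,688.60) ÷ $5,030,528.00 = 35.4%.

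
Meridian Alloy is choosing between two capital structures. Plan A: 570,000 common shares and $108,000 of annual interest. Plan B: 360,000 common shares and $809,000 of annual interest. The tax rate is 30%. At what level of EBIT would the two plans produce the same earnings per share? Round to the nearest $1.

$2,010,714

At indifference, (EBIT − 108,000)(1 − t)/570,000 = (EBIT − 809,000)(1 − t)/360,000.
The (1 − t) factor cancels: (EBIT − 108,000) × 360,000 = (EBIT − 809,000) × 570,000.
Solving, EBIT = (809,000·570,000 − 108,000·360,000) / (570,000 − 360,000) = 422,250,000,000 / 210,000 = 2,010,714.29.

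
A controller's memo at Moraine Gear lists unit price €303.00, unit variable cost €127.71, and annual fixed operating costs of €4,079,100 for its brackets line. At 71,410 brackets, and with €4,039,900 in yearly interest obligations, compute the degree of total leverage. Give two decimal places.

2.85

Total contribution margin = 71,410 × €175.29 = €12,517,458.90.
Operating income = contribution − fixed costs = €12,517,458.90 − €4,079,100 = €8,438,358.90. Interest = €4,039,900.00, so EBIT − I = €4,398,458.90.
DCL = contribution ÷ (EBIT − I) = €12,517,458.90 ÷ €4,398,458.90 = 2.8459.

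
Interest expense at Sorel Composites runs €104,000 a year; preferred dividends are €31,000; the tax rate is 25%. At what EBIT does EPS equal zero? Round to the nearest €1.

Preferred dividends are paid after tax, so their pre-tax equivalent is €31,000 ÷ (1 − 0.25) = €41,333.33.
EPS = 0 when EBIT covers interest plus the pre-tax preferred burden: €104,000 + €41,333.33 = €145,333.33.

€145,333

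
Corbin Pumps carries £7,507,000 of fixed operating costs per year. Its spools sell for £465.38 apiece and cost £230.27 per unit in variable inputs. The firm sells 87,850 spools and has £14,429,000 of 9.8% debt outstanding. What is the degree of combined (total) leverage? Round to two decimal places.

At 87,850 units, contribution = 87,850 × £235.11 = £20,654,413.50.
EBIT = £20,654,413.50 − £7,507,000 = £13,147,413.50. Interest = £1,414,042.00.
DOL = £20,654,413.50 ÷ £13,147,413.50 = 1.5710; DFL = £13,147,413.50 ÷ £11,733,371.50 = 1.1205.
Combined leverage = 1.5710 × 1.1205 = 1.7603.

1.76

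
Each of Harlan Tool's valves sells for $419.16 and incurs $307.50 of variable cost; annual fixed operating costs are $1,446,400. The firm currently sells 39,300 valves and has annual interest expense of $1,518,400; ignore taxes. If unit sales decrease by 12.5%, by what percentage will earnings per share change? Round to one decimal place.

-38.5%

Total contribution margin = 39,300 × $111.66 = $4,388,238.00.
EBIT = $4,388,238.00 − $1,446,400 = $2,941,838.00.
After interest of $1,518,400.00, pre-tax earnings = $1,423,438.00.
DCL = total CM / (EBIT − I) = $4,388,238.00 / $1,423,438.00 = 3.0828.
%ΔEPS = DCL × %ΔSales = 3.0828 × -12.5% = -38.5%.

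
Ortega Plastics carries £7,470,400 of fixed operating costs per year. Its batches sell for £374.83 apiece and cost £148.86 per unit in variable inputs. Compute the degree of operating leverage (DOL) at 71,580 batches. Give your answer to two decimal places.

1.86

At 71,580 units, contribution = 71,580 × £225.97 = £16,174,932.60.
Operating income = contribution − fixed costs = £16,174,932.60 − £7,470,400 = £8,704,532.60.
DOL = contribution ÷ EBIT = £16,174,932.60 ÷ £8,704,532.60 = 1.8582.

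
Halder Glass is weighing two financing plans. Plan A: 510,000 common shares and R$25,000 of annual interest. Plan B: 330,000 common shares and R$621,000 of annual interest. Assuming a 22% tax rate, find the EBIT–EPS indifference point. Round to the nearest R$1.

R$1,713,667

At indifference, (EBIT − 25,000)(1 − t)/510,000 = (EBIT − 621,000)(1 − t)/330,000.
Cancelling (1 − t) and cross-multiplying: 330,000·(EBIT − 25,000) = 510,000·(EBIT − 621,000).
Solving, EBIT = (621,000·510,000 − 25,000·330,000) / (510,000 − 330,000) = 308,460,000,000 / 180,000 = 1,713,666.67.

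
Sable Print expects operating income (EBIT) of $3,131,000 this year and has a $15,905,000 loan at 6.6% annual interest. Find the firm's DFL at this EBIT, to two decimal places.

Interest = $1,049,730.00.
DFL = EBIT ÷ (EBIT − I) = $3,131,000 ÷ ($3,131,000 − $1,049,730.00) = $3,131,000 ÷ $2,081,270.00 = 1.5044.

1.50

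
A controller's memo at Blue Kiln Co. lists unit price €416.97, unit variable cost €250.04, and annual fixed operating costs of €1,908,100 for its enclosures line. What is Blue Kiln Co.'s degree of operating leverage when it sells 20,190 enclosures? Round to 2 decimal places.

2.30

Contribution at this volume is 20,190 × €166.93 = €3,370,316.70.
Subtracting fixed costs: EBIT = €3,370,316.70 − €1,908,100 = €1,462,216.70.
DOL = contribution ÷ EBIT = €3,370,316.70 ÷ €1,462,216.70 = 2.3049.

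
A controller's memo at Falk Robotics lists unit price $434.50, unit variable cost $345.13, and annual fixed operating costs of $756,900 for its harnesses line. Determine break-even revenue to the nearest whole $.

Contribution margin per unit = $434.50 − $345.13 = $89.37, a CM ratio of $89.37 ÷ $434.50 = 0.2057.
Break-even revenue = fixed costs × price ÷ CM = $756,900 × $434.50 ÷ $89.37 = $3,679,904.

$3,679,904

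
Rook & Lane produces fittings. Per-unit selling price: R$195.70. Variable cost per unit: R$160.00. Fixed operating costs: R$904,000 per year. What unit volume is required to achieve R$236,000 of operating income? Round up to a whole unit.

31,933 fittings

Unit CM = price − variable cost = R$195.70 − R$160.00 = R$35.70.
Need Q such that Q × R$35.70 − R$904,000 = R$236,000, i.e. Q = R$1,140,000 / R$35.70 = 31,932.77 → 31,933.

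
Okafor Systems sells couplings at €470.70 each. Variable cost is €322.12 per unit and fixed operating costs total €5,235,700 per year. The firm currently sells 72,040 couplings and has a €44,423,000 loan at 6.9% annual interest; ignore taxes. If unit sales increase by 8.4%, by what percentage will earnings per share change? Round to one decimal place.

+37.4%

At 72,040 units, contribution = 72,040 × €148.58 = €10,703,703.20.
Subtracting fixed costs: EBIT = €10,703,703.20 − €5,235,700 = €5,468,003.20.
Interest = €3,065,187.00, so EBIT − I = €2,402,816.20.
DCL = total CM / (EBIT − I) = €10,703,703.20 / €2,402,816.20 = 4.4546.
%ΔEPS = DCL × %ΔSales = 4.4546 × +8.4% = +37.4%.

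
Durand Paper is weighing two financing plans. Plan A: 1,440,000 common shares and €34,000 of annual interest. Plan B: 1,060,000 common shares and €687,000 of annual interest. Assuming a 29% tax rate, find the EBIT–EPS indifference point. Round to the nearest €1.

€2,508,526

At indifference, (EBIT − 34,000)(1 − t)/1,440,000 = (EBIT − 687,000)(1 − t)/1,060,000.
The (1 − t) factor cancels: (EBIT − 34,000) × 1,060,000 = (EBIT − 687,000) × 1,440,000.
EBIT × (1,440,000 − 1,060,000) = 687,000 × 1,440,000 − 34,000 × 1,060,000 = 953,240,000,000, so EBIT = 953,240,000,000 ÷ 380,000 = 2,508,526.32.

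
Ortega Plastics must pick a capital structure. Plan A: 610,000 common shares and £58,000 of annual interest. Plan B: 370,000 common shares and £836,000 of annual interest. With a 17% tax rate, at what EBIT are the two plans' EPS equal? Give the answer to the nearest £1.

At indifference, (EBIT − 58,000)(1 − t)/610,000 = (EBIT − 836,000)(1 − t)/370,000.
Cancelling (1 − t) and cross-multiplying: 370,000·(EBIT − 58,000) = 610,000·(EBIT − 836,000).
Solving, EBIT = (836,000·610,000 − 58,000·370,000) / (610,000 − 370,000) = 488,500,000,000 / 240,000 = 2,035,416.67.

£2,035,417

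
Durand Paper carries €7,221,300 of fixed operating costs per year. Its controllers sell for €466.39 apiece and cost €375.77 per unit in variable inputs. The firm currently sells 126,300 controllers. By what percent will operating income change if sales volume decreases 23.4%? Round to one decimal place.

Contribution at this volume is 126,300 × €90.62 = €11,445,306.00.
Subtracting fixed costs: EBIT = €11,445,306.00 − €7,221,300 = €4,224,006.00.
DOL = contribution ÷ EBIT = €11,445,306.00 ÷ €4,224,006.00 = 2.7096.
So EBIT moves 2.7096 × (-23.4%) = -63.4%.

-63.4%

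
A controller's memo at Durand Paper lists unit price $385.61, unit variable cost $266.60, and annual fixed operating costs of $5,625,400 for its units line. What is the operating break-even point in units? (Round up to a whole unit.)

Each unit contributes $385.61 − $266.60 = $119.01.
Break-even volume = fixed costs ÷ CM per unit = $5,625,400 ÷ $119.01 = 47,268.30, so 47,269 units.

47,269 units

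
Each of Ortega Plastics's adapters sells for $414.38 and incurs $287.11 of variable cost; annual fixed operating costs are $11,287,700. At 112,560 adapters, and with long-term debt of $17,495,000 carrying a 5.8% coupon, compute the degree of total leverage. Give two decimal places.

7.08

At 112,560 units, contribution = 112,560 × $127.27 = $14,325,511.20.
Subtracting fixed costs: EBIT = $14,325,511.20 − $11,287,700 = $3,037,811.20. Interest = $1,014,710.00.
DOL = $14,325,511.20 ÷ $3,037,811.20 = 4.7157; DFL = $3,037,811.20 ÷ $2,023,101.20 = 1.5016.
Combined leverage = 4.7157 × 1.5016 = 7.0811.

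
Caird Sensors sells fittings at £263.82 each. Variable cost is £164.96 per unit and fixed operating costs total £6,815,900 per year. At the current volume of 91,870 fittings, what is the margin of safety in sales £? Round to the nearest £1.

Each unit contributes £263.82 − £164.96 = £98.86. Break-even units = £6,815,900 ÷ £98.86 = 68,944.97; break-even revenue = 68,944.97 × £263.82 = £18,189,062.69.
Current sales = 91,870 × £263.82 = £24,237,143.40.
Margin of safety = £24,237,143.40 − £18,189,062.69 = £6,048,081.

£6,048,081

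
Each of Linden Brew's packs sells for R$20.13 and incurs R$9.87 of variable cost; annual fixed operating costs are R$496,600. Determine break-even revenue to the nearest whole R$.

Contribution margin per unit = R$20.13 − R$9.87 = R$10.26, a CM ratio of R$10.26 ÷ R$20.13 = 0.5097.
Break-even revenue = fixed costs × price ÷ CM = R$496,600 × R$20.13 ÷ R$10.26 = R$974,323.

R$974,323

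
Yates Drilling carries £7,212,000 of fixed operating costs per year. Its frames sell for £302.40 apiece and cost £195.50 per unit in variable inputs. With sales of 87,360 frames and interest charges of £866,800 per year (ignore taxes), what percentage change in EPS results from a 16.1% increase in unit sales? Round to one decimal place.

+119.3%

At 87,360 units, contribution = 87,360 × £106.90 = £9,338,784.00.
EBIT = £9,338,784.00 − £7,212,000 = £2,126,784.00.
Interest = £866,800.00, so EBIT − I = £1,259,984.00.
Degree of combined leverage = contribution ÷ (EBIT − I) = £9,338,784.00 ÷ £1,259,984.00 = 7.4118.
EPS therefore changes by 7.4118 × (+16.1%) = +119.3%.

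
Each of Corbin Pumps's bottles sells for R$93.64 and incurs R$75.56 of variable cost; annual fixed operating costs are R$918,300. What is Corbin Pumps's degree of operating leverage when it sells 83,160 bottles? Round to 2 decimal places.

Contribution at this volume is 83,160 × R$18.08 = R$1,503,532.80.
Subtracting fixed costs: EBIT = R$1,503,532.80 − R$918,300 = R$585,232.80.
DOL = contribution ÷ EBIT = R$1,503,532.80 ÷ R$585,232.80 = 2.5691.

2.57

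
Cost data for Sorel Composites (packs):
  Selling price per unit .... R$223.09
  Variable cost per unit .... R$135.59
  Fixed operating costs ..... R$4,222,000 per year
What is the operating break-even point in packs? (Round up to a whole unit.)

48,252 packs

Unit CM = price − variable cost = R$223.09 − R$135.59 = R$87.50.
Units to break even: R$4,222,000 ÷ R$87.50 = 48,251.43, rounded up to 48,252.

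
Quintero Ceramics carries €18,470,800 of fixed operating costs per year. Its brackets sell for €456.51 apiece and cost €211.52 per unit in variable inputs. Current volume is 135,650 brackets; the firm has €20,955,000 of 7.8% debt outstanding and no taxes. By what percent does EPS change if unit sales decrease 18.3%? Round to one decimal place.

Contribution at this volume is 135,650 × €244.99 = €33,232,893.50.
Subtracting fixed costs: EBIT = €33,232,893.50 − €18,470,800 = €14,762,093.50.
After interest of €1,634,490.00, pre-tax earnings = €13,127,603.50.
DCL = total CM / (EBIT − I) = €33,232,893.50 / €13,127,603.50 = 2.5315.
%ΔEPS = DCL × %ΔSales = 2.5315 × -18.3% = -46.3%.

-46.3%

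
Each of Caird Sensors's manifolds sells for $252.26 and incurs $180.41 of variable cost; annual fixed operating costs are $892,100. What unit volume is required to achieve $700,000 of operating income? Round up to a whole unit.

Contribution margin per unit = $252.26 − $180.41 = $71.85.
Need Q such that Q × $71.85 − $892,100 = $700,000, i.e. Q = $1,592,100 / $71.85 = 22,158.66 → 22,159.

22,159 manifolds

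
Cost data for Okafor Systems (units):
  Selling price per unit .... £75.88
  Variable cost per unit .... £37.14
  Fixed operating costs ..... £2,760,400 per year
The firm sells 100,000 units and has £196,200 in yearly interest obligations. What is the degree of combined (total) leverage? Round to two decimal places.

Contribution at this volume is 100,000 × £38.74 = £3,874,000.00.
Subtracting fixed costs: EBIT = £3,874,000.00 − £2,760,400 = £1,113,600.00. Interest = £196,200.00, so EBIT − I = £917,400.00.
Degree of total leverage = total CM / (EBIT − interest) = £3,874,000.00 / £917,400.00 = 4.2228.

4.22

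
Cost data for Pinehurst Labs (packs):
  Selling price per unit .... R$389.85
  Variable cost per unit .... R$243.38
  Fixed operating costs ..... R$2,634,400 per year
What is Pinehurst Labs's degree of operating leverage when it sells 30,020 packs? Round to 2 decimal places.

Total contribution margin = 30,020 × R$146.47 = R$4,397,029.40.
EBIT = R$4,397,029.40 − R$2,634,400 = R$1,762,629.40.
Degree of operating leverage = R$4,397,029.40 / R$1,762,629.40 = 2.4946.

2.49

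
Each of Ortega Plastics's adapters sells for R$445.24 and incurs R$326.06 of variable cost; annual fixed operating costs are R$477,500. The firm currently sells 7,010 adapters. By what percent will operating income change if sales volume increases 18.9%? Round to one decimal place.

+44.1%

Total contribution margin = 7,010 × R$119.18 = R$835,451.80.
Operating income = contribution − fixed costs = R$835,451.80 − R$477,500 = R$357,951.80.
Degree of operating leverage = R$835,451.80 / R$357,951.80 = 2.3340.
%ΔEBIT = DOL × %ΔSales = 2.3340 × +18.9% = +44.1%.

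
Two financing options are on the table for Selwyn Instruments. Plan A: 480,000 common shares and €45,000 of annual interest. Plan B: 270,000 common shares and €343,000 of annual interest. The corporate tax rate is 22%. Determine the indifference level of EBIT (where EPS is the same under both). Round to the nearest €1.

At indifference, (EBIT − 45,000)(1 − t)/480,000 = (EBIT − 343,000)(1 − t)/270,000.
The (1 − t) factor cancels: (EBIT − 45,000) × 270,000 = (EBIT − 343,000) × 480,000.
EBIT × (480,000 − 270,000) = 343,000 × 480,000 − 45,000 × 270,000 = 152,490,000,000, so EBIT = 152,490,000,000 ÷ 210,000 = 726,142.86.

€726,143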